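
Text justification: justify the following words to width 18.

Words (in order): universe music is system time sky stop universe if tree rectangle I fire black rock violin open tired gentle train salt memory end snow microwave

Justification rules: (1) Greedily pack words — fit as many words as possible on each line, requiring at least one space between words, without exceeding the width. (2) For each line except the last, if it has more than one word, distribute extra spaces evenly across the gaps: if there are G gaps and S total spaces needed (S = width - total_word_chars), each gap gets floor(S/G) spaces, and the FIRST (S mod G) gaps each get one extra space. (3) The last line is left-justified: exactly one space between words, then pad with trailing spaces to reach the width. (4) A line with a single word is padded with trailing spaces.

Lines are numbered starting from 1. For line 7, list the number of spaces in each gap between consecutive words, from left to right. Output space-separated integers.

Answer: 2 1

Derivation:
Line 1: ['universe', 'music', 'is'] (min_width=17, slack=1)
Line 2: ['system', 'time', 'sky'] (min_width=15, slack=3)
Line 3: ['stop', 'universe', 'if'] (min_width=16, slack=2)
Line 4: ['tree', 'rectangle', 'I'] (min_width=16, slack=2)
Line 5: ['fire', 'black', 'rock'] (min_width=15, slack=3)
Line 6: ['violin', 'open', 'tired'] (min_width=17, slack=1)
Line 7: ['gentle', 'train', 'salt'] (min_width=17, slack=1)
Line 8: ['memory', 'end', 'snow'] (min_width=15, slack=3)
Line 9: ['microwave'] (min_width=9, slack=9)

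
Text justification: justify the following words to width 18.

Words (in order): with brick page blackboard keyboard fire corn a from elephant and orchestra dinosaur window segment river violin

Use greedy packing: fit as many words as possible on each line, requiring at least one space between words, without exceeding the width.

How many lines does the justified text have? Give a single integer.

Answer: 8

Derivation:
Line 1: ['with', 'brick', 'page'] (min_width=15, slack=3)
Line 2: ['blackboard'] (min_width=10, slack=8)
Line 3: ['keyboard', 'fire', 'corn'] (min_width=18, slack=0)
Line 4: ['a', 'from', 'elephant'] (min_width=15, slack=3)
Line 5: ['and', 'orchestra'] (min_width=13, slack=5)
Line 6: ['dinosaur', 'window'] (min_width=15, slack=3)
Line 7: ['segment', 'river'] (min_width=13, slack=5)
Line 8: ['violin'] (min_width=6, slack=12)
Total lines: 8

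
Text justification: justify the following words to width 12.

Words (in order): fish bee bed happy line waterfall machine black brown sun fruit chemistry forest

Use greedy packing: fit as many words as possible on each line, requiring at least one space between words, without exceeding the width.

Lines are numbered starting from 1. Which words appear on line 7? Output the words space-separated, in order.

Line 1: ['fish', 'bee', 'bed'] (min_width=12, slack=0)
Line 2: ['happy', 'line'] (min_width=10, slack=2)
Line 3: ['waterfall'] (min_width=9, slack=3)
Line 4: ['machine'] (min_width=7, slack=5)
Line 5: ['black', 'brown'] (min_width=11, slack=1)
Line 6: ['sun', 'fruit'] (min_width=9, slack=3)
Line 7: ['chemistry'] (min_width=9, slack=3)
Line 8: ['forest'] (min_width=6, slack=6)

Answer: chemistry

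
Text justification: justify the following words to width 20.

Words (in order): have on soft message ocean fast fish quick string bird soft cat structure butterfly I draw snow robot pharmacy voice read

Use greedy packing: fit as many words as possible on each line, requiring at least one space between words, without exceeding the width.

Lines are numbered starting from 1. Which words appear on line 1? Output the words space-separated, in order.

Answer: have on soft message

Derivation:
Line 1: ['have', 'on', 'soft', 'message'] (min_width=20, slack=0)
Line 2: ['ocean', 'fast', 'fish'] (min_width=15, slack=5)
Line 3: ['quick', 'string', 'bird'] (min_width=17, slack=3)
Line 4: ['soft', 'cat', 'structure'] (min_width=18, slack=2)
Line 5: ['butterfly', 'I', 'draw'] (min_width=16, slack=4)
Line 6: ['snow', 'robot', 'pharmacy'] (min_width=19, slack=1)
Line 7: ['voice', 'read'] (min_width=10, slack=10)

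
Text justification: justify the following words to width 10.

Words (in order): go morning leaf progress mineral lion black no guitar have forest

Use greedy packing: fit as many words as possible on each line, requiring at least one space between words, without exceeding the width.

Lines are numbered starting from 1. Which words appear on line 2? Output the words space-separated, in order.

Answer: leaf

Derivation:
Line 1: ['go', 'morning'] (min_width=10, slack=0)
Line 2: ['leaf'] (min_width=4, slack=6)
Line 3: ['progress'] (min_width=8, slack=2)
Line 4: ['mineral'] (min_width=7, slack=3)
Line 5: ['lion', 'black'] (min_width=10, slack=0)
Line 6: ['no', 'guitar'] (min_width=9, slack=1)
Line 7: ['have'] (min_width=4, slack=6)
Line 8: ['forest'] (min_width=6, slack=4)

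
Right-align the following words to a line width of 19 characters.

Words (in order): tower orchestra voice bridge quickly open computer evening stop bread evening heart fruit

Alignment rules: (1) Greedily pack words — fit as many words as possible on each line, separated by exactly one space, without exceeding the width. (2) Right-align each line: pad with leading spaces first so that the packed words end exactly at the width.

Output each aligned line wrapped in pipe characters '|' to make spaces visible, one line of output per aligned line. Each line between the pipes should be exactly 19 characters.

Answer: |    tower orchestra|
|       voice bridge|
|       quickly open|
|   computer evening|
| stop bread evening|
|        heart fruit|

Derivation:
Line 1: ['tower', 'orchestra'] (min_width=15, slack=4)
Line 2: ['voice', 'bridge'] (min_width=12, slack=7)
Line 3: ['quickly', 'open'] (min_width=12, slack=7)
Line 4: ['computer', 'evening'] (min_width=16, slack=3)
Line 5: ['stop', 'bread', 'evening'] (min_width=18, slack=1)
Line 6: ['heart', 'fruit'] (min_width=11, slack=8)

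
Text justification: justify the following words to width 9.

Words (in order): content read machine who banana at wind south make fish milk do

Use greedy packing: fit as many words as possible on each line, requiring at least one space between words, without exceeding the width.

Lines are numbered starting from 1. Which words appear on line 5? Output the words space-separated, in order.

Answer: banana at

Derivation:
Line 1: ['content'] (min_width=7, slack=2)
Line 2: ['read'] (min_width=4, slack=5)
Line 3: ['machine'] (min_width=7, slack=2)
Line 4: ['who'] (min_width=3, slack=6)
Line 5: ['banana', 'at'] (min_width=9, slack=0)
Line 6: ['wind'] (min_width=4, slack=5)
Line 7: ['south'] (min_width=5, slack=4)
Line 8: ['make', 'fish'] (min_width=9, slack=0)
Line 9: ['milk', 'do'] (min_width=7, slack=2)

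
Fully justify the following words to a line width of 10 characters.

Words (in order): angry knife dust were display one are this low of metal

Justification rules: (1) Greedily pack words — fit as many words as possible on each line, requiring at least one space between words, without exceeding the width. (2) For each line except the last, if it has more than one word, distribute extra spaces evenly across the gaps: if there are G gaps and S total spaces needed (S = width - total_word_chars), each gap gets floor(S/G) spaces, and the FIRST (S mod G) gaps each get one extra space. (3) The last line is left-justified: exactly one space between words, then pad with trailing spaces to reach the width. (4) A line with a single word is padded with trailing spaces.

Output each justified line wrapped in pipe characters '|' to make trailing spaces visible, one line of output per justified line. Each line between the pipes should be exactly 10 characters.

Answer: |angry     |
|knife dust|
|were      |
|display   |
|one    are|
|this   low|
|of metal  |

Derivation:
Line 1: ['angry'] (min_width=5, slack=5)
Line 2: ['knife', 'dust'] (min_width=10, slack=0)
Line 3: ['were'] (min_width=4, slack=6)
Line 4: ['display'] (min_width=7, slack=3)
Line 5: ['one', 'are'] (min_width=7, slack=3)
Line 6: ['this', 'low'] (min_width=8, slack=2)
Line 7: ['of', 'metal'] (min_width=8, slack=2)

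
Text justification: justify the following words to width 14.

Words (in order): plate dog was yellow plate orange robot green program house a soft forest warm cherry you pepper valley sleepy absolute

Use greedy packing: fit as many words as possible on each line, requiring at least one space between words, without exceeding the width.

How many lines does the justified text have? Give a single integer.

Line 1: ['plate', 'dog', 'was'] (min_width=13, slack=1)
Line 2: ['yellow', 'plate'] (min_width=12, slack=2)
Line 3: ['orange', 'robot'] (min_width=12, slack=2)
Line 4: ['green', 'program'] (min_width=13, slack=1)
Line 5: ['house', 'a', 'soft'] (min_width=12, slack=2)
Line 6: ['forest', 'warm'] (min_width=11, slack=3)
Line 7: ['cherry', 'you'] (min_width=10, slack=4)
Line 8: ['pepper', 'valley'] (min_width=13, slack=1)
Line 9: ['sleepy'] (min_width=6, slack=8)
Line 10: ['absolute'] (min_width=8, slack=6)
Total lines: 10

Answer: 10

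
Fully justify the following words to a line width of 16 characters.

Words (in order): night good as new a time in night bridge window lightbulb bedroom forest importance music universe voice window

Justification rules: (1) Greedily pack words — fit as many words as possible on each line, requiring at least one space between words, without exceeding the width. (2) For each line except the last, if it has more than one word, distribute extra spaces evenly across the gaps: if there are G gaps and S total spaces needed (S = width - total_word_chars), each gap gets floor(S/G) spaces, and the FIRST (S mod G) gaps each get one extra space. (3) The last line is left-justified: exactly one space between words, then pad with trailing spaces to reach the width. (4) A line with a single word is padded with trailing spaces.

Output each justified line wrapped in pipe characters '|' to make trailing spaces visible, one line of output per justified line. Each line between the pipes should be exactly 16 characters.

Line 1: ['night', 'good', 'as'] (min_width=13, slack=3)
Line 2: ['new', 'a', 'time', 'in'] (min_width=13, slack=3)
Line 3: ['night', 'bridge'] (min_width=12, slack=4)
Line 4: ['window', 'lightbulb'] (min_width=16, slack=0)
Line 5: ['bedroom', 'forest'] (min_width=14, slack=2)
Line 6: ['importance', 'music'] (min_width=16, slack=0)
Line 7: ['universe', 'voice'] (min_width=14, slack=2)
Line 8: ['window'] (min_width=6, slack=10)

Answer: |night   good  as|
|new  a  time  in|
|night     bridge|
|window lightbulb|
|bedroom   forest|
|importance music|
|universe   voice|
|window          |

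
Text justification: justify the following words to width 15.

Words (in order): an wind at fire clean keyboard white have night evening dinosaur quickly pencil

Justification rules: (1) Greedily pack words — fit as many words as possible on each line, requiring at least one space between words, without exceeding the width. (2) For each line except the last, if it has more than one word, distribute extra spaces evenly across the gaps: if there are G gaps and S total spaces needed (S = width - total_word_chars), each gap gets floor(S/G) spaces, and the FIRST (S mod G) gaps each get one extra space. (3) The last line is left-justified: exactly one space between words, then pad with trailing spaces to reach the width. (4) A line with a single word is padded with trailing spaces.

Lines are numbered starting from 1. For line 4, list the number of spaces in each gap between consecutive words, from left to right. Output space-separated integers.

Answer: 3

Derivation:
Line 1: ['an', 'wind', 'at', 'fire'] (min_width=15, slack=0)
Line 2: ['clean', 'keyboard'] (min_width=14, slack=1)
Line 3: ['white', 'have'] (min_width=10, slack=5)
Line 4: ['night', 'evening'] (min_width=13, slack=2)
Line 5: ['dinosaur'] (min_width=8, slack=7)
Line 6: ['quickly', 'pencil'] (min_width=14, slack=1)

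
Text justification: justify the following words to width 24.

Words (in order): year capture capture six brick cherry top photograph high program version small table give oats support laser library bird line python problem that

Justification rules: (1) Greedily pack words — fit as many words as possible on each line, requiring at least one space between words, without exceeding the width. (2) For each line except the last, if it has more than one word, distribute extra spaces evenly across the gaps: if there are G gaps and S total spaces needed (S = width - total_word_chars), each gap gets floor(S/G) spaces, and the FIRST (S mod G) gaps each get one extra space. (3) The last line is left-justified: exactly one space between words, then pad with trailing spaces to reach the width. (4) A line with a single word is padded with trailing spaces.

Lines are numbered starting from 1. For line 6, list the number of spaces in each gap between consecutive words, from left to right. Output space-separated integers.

Answer: 1 1 1

Derivation:
Line 1: ['year', 'capture', 'capture', 'six'] (min_width=24, slack=0)
Line 2: ['brick', 'cherry', 'top'] (min_width=16, slack=8)
Line 3: ['photograph', 'high', 'program'] (min_width=23, slack=1)
Line 4: ['version', 'small', 'table', 'give'] (min_width=24, slack=0)
Line 5: ['oats', 'support', 'laser'] (min_width=18, slack=6)
Line 6: ['library', 'bird', 'line', 'python'] (min_width=24, slack=0)
Line 7: ['problem', 'that'] (min_width=12, slack=12)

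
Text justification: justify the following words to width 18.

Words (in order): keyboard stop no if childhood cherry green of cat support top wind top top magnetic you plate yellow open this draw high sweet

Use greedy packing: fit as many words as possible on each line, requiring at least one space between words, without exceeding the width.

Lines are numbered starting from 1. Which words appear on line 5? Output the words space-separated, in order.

Line 1: ['keyboard', 'stop', 'no'] (min_width=16, slack=2)
Line 2: ['if', 'childhood'] (min_width=12, slack=6)
Line 3: ['cherry', 'green', 'of'] (min_width=15, slack=3)
Line 4: ['cat', 'support', 'top'] (min_width=15, slack=3)
Line 5: ['wind', 'top', 'top'] (min_width=12, slack=6)
Line 6: ['magnetic', 'you', 'plate'] (min_width=18, slack=0)
Line 7: ['yellow', 'open', 'this'] (min_width=16, slack=2)
Line 8: ['draw', 'high', 'sweet'] (min_width=15, slack=3)

Answer: wind top top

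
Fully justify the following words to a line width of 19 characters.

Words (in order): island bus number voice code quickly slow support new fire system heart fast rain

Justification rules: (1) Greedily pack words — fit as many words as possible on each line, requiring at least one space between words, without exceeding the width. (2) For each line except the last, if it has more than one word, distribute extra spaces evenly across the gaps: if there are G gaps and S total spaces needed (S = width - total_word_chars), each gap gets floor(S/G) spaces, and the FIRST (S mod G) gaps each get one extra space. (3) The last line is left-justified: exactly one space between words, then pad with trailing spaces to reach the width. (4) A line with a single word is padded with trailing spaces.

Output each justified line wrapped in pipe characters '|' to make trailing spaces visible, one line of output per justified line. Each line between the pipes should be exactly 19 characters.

Line 1: ['island', 'bus', 'number'] (min_width=17, slack=2)
Line 2: ['voice', 'code', 'quickly'] (min_width=18, slack=1)
Line 3: ['slow', 'support', 'new'] (min_width=16, slack=3)
Line 4: ['fire', 'system', 'heart'] (min_width=17, slack=2)
Line 5: ['fast', 'rain'] (min_width=9, slack=10)

Answer: |island  bus  number|
|voice  code quickly|
|slow   support  new|
|fire  system  heart|
|fast rain          |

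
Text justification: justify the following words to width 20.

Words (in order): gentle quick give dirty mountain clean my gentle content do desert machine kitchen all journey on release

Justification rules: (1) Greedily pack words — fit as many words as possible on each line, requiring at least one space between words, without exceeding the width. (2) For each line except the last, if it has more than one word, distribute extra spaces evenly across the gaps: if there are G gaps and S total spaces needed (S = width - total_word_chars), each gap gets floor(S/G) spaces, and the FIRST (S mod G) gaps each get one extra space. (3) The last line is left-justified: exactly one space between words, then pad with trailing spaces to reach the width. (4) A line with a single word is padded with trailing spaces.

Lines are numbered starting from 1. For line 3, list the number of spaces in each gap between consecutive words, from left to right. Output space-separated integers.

Line 1: ['gentle', 'quick', 'give'] (min_width=17, slack=3)
Line 2: ['dirty', 'mountain', 'clean'] (min_width=20, slack=0)
Line 3: ['my', 'gentle', 'content', 'do'] (min_width=20, slack=0)
Line 4: ['desert', 'machine'] (min_width=14, slack=6)
Line 5: ['kitchen', 'all', 'journey'] (min_width=19, slack=1)
Line 6: ['on', 'release'] (min_width=10, slack=10)

Answer: 1 1 1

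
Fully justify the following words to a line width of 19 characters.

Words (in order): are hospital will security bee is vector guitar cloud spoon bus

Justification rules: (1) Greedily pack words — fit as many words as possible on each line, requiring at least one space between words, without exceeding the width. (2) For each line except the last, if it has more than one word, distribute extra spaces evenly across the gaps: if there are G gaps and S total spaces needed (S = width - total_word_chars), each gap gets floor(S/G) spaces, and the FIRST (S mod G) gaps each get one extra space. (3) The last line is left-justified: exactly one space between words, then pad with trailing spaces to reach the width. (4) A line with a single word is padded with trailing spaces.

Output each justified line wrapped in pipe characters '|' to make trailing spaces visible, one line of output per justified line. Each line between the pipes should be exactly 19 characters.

Line 1: ['are', 'hospital', 'will'] (min_width=17, slack=2)
Line 2: ['security', 'bee', 'is'] (min_width=15, slack=4)
Line 3: ['vector', 'guitar', 'cloud'] (min_width=19, slack=0)
Line 4: ['spoon', 'bus'] (min_width=9, slack=10)

Answer: |are  hospital  will|
|security   bee   is|
|vector guitar cloud|
|spoon bus          |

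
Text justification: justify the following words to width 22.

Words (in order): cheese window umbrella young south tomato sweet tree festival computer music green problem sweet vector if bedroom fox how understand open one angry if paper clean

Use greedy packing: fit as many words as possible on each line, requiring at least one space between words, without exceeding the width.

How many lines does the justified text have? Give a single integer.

Answer: 8

Derivation:
Line 1: ['cheese', 'window', 'umbrella'] (min_width=22, slack=0)
Line 2: ['young', 'south', 'tomato'] (min_width=18, slack=4)
Line 3: ['sweet', 'tree', 'festival'] (min_width=19, slack=3)
Line 4: ['computer', 'music', 'green'] (min_width=20, slack=2)
Line 5: ['problem', 'sweet', 'vector'] (min_width=20, slack=2)
Line 6: ['if', 'bedroom', 'fox', 'how'] (min_width=18, slack=4)
Line 7: ['understand', 'open', 'one'] (min_width=19, slack=3)
Line 8: ['angry', 'if', 'paper', 'clean'] (min_width=20, slack=2)
Total lines: 8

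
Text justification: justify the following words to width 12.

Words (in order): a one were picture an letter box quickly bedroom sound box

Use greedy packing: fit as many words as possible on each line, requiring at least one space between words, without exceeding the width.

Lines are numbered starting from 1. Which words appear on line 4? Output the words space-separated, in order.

Line 1: ['a', 'one', 'were'] (min_width=10, slack=2)
Line 2: ['picture', 'an'] (min_width=10, slack=2)
Line 3: ['letter', 'box'] (min_width=10, slack=2)
Line 4: ['quickly'] (min_width=7, slack=5)
Line 5: ['bedroom'] (min_width=7, slack=5)
Line 6: ['sound', 'box'] (min_width=9, slack=3)

Answer: quickly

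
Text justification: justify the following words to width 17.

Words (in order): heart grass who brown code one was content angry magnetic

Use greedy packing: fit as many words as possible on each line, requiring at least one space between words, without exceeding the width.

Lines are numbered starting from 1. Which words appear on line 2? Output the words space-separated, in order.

Answer: brown code one

Derivation:
Line 1: ['heart', 'grass', 'who'] (min_width=15, slack=2)
Line 2: ['brown', 'code', 'one'] (min_width=14, slack=3)
Line 3: ['was', 'content', 'angry'] (min_width=17, slack=0)
Line 4: ['magnetic'] (min_width=8, slack=9)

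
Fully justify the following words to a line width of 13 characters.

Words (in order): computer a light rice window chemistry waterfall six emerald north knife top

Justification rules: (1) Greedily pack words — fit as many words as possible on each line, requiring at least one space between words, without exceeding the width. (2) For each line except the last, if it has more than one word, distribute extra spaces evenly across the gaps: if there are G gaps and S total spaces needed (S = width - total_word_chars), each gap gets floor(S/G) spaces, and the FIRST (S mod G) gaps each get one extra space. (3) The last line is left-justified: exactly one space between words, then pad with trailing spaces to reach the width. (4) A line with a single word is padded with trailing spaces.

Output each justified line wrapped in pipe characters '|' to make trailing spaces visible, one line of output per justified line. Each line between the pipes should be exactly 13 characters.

Line 1: ['computer', 'a'] (min_width=10, slack=3)
Line 2: ['light', 'rice'] (min_width=10, slack=3)
Line 3: ['window'] (min_width=6, slack=7)
Line 4: ['chemistry'] (min_width=9, slack=4)
Line 5: ['waterfall', 'six'] (min_width=13, slack=0)
Line 6: ['emerald', 'north'] (min_width=13, slack=0)
Line 7: ['knife', 'top'] (min_width=9, slack=4)

Answer: |computer    a|
|light    rice|
|window       |
|chemistry    |
|waterfall six|
|emerald north|
|knife top    |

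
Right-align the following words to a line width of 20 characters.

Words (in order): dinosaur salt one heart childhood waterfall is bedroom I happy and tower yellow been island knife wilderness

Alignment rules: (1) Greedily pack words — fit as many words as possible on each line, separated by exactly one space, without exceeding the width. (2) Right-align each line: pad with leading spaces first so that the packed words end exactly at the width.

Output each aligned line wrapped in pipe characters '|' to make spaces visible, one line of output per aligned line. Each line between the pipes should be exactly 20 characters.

Line 1: ['dinosaur', 'salt', 'one'] (min_width=17, slack=3)
Line 2: ['heart', 'childhood'] (min_width=15, slack=5)
Line 3: ['waterfall', 'is', 'bedroom'] (min_width=20, slack=0)
Line 4: ['I', 'happy', 'and', 'tower'] (min_width=17, slack=3)
Line 5: ['yellow', 'been', 'island'] (min_width=18, slack=2)
Line 6: ['knife', 'wilderness'] (min_width=16, slack=4)

Answer: |   dinosaur salt one|
|     heart childhood|
|waterfall is bedroom|
|   I happy and tower|
|  yellow been island|
|    knife wilderness|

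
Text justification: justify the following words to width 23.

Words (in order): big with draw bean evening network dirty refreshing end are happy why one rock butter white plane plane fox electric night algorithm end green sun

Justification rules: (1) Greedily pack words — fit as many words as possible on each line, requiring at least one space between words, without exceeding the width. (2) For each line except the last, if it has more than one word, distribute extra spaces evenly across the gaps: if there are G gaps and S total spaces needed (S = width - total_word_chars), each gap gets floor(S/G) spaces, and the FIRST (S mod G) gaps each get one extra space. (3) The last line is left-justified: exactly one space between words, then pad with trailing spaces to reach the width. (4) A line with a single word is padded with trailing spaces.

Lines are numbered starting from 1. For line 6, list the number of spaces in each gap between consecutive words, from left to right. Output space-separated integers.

Answer: 4 3

Derivation:
Line 1: ['big', 'with', 'draw', 'bean'] (min_width=18, slack=5)
Line 2: ['evening', 'network', 'dirty'] (min_width=21, slack=2)
Line 3: ['refreshing', 'end', 'are'] (min_width=18, slack=5)
Line 4: ['happy', 'why', 'one', 'rock'] (min_width=18, slack=5)
Line 5: ['butter', 'white', 'plane'] (min_width=18, slack=5)
Line 6: ['plane', 'fox', 'electric'] (min_width=18, slack=5)
Line 7: ['night', 'algorithm', 'end'] (min_width=19, slack=4)
Line 8: ['green', 'sun'] (min_width=9, slack=14)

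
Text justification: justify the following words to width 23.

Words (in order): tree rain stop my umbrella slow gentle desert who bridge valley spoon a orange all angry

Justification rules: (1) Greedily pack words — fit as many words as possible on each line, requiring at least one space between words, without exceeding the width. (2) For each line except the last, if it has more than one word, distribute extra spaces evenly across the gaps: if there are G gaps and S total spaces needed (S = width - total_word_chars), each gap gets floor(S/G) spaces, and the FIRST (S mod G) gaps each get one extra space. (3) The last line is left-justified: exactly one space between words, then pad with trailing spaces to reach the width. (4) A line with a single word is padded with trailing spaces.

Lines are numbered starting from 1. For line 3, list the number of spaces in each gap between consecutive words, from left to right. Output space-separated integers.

Answer: 4 4

Derivation:
Line 1: ['tree', 'rain', 'stop', 'my'] (min_width=17, slack=6)
Line 2: ['umbrella', 'slow', 'gentle'] (min_width=20, slack=3)
Line 3: ['desert', 'who', 'bridge'] (min_width=17, slack=6)
Line 4: ['valley', 'spoon', 'a', 'orange'] (min_width=21, slack=2)
Line 5: ['all', 'angry'] (min_width=9, slack=14)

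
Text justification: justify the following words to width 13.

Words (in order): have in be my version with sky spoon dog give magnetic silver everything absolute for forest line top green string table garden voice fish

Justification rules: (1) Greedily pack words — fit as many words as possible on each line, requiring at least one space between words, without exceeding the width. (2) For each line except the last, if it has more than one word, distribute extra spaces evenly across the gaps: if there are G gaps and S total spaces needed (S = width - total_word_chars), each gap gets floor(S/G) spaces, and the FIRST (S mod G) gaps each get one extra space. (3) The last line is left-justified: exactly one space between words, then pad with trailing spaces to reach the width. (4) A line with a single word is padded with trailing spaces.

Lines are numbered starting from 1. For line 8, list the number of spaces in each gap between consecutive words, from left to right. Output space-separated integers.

Line 1: ['have', 'in', 'be', 'my'] (min_width=13, slack=0)
Line 2: ['version', 'with'] (min_width=12, slack=1)
Line 3: ['sky', 'spoon', 'dog'] (min_width=13, slack=0)
Line 4: ['give', 'magnetic'] (min_width=13, slack=0)
Line 5: ['silver'] (min_width=6, slack=7)
Line 6: ['everything'] (min_width=10, slack=3)
Line 7: ['absolute', 'for'] (min_width=12, slack=1)
Line 8: ['forest', 'line'] (min_width=11, slack=2)
Line 9: ['top', 'green'] (min_width=9, slack=4)
Line 10: ['string', 'table'] (min_width=12, slack=1)
Line 11: ['garden', 'voice'] (min_width=12, slack=1)
Line 12: ['fish'] (min_width=4, slack=9)

Answer: 3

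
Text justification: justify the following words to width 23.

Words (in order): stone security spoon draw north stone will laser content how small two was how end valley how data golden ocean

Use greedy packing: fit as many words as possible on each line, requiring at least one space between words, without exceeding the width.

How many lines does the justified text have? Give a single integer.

Line 1: ['stone', 'security', 'spoon'] (min_width=20, slack=3)
Line 2: ['draw', 'north', 'stone', 'will'] (min_width=21, slack=2)
Line 3: ['laser', 'content', 'how', 'small'] (min_width=23, slack=0)
Line 4: ['two', 'was', 'how', 'end', 'valley'] (min_width=22, slack=1)
Line 5: ['how', 'data', 'golden', 'ocean'] (min_width=21, slack=2)
Total lines: 5

Answer: 5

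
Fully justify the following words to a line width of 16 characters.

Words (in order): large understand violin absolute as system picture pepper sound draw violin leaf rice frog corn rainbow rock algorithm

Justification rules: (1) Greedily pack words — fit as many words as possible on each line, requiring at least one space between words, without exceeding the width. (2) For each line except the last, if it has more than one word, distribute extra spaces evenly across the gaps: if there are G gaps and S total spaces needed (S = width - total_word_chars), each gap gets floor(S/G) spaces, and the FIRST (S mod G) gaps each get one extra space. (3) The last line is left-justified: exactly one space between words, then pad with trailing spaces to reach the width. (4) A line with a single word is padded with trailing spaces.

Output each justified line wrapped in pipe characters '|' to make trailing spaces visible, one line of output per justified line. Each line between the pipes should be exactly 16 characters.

Answer: |large understand|
|violin  absolute|
|as        system|
|picture   pepper|
|sound       draw|
|violin leaf rice|
|frog        corn|
|rainbow     rock|
|algorithm       |

Derivation:
Line 1: ['large', 'understand'] (min_width=16, slack=0)
Line 2: ['violin', 'absolute'] (min_width=15, slack=1)
Line 3: ['as', 'system'] (min_width=9, slack=7)
Line 4: ['picture', 'pepper'] (min_width=14, slack=2)
Line 5: ['sound', 'draw'] (min_width=10, slack=6)
Line 6: ['violin', 'leaf', 'rice'] (min_width=16, slack=0)
Line 7: ['frog', 'corn'] (min_width=9, slack=7)
Line 8: ['rainbow', 'rock'] (min_width=12, slack=4)
Line 9: ['algorithm'] (min_width=9, slack=7)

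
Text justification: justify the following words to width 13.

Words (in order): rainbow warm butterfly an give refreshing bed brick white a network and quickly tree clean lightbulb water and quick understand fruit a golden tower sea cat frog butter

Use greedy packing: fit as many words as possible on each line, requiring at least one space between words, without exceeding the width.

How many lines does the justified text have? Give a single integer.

Line 1: ['rainbow', 'warm'] (min_width=12, slack=1)
Line 2: ['butterfly', 'an'] (min_width=12, slack=1)
Line 3: ['give'] (min_width=4, slack=9)
Line 4: ['refreshing'] (min_width=10, slack=3)
Line 5: ['bed', 'brick'] (min_width=9, slack=4)
Line 6: ['white', 'a'] (min_width=7, slack=6)
Line 7: ['network', 'and'] (min_width=11, slack=2)
Line 8: ['quickly', 'tree'] (min_width=12, slack=1)
Line 9: ['clean'] (min_width=5, slack=8)
Line 10: ['lightbulb'] (min_width=9, slack=4)
Line 11: ['water', 'and'] (min_width=9, slack=4)
Line 12: ['quick'] (min_width=5, slack=8)
Line 13: ['understand'] (min_width=10, slack=3)
Line 14: ['fruit', 'a'] (min_width=7, slack=6)
Line 15: ['golden', 'tower'] (min_width=12, slack=1)
Line 16: ['sea', 'cat', 'frog'] (min_width=12, slack=1)
Line 17: ['butter'] (min_width=6, slack=7)
Total lines: 17

Answer: 17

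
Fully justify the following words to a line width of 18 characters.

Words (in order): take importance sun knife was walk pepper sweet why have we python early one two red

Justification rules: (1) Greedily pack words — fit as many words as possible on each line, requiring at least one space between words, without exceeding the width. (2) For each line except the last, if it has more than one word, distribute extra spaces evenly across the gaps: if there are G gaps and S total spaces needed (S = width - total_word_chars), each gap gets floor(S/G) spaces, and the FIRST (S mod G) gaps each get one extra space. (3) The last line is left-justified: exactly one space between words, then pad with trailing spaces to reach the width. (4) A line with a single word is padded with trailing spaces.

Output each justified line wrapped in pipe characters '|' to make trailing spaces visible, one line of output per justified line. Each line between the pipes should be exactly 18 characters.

Answer: |take    importance|
|sun knife was walk|
|pepper  sweet  why|
|have   we   python|
|early one two red |

Derivation:
Line 1: ['take', 'importance'] (min_width=15, slack=3)
Line 2: ['sun', 'knife', 'was', 'walk'] (min_width=18, slack=0)
Line 3: ['pepper', 'sweet', 'why'] (min_width=16, slack=2)
Line 4: ['have', 'we', 'python'] (min_width=14, slack=4)
Line 5: ['early', 'one', 'two', 'red'] (min_width=17, slack=1)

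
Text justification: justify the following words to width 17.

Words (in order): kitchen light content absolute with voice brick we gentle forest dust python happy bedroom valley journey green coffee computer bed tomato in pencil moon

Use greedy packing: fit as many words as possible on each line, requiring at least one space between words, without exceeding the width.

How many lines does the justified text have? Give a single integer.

Answer: 10

Derivation:
Line 1: ['kitchen', 'light'] (min_width=13, slack=4)
Line 2: ['content', 'absolute'] (min_width=16, slack=1)
Line 3: ['with', 'voice', 'brick'] (min_width=16, slack=1)
Line 4: ['we', 'gentle', 'forest'] (min_width=16, slack=1)
Line 5: ['dust', 'python', 'happy'] (min_width=17, slack=0)
Line 6: ['bedroom', 'valley'] (min_width=14, slack=3)
Line 7: ['journey', 'green'] (min_width=13, slack=4)
Line 8: ['coffee', 'computer'] (min_width=15, slack=2)
Line 9: ['bed', 'tomato', 'in'] (min_width=13, slack=4)
Line 10: ['pencil', 'moon'] (min_width=11, slack=6)
Total lines: 10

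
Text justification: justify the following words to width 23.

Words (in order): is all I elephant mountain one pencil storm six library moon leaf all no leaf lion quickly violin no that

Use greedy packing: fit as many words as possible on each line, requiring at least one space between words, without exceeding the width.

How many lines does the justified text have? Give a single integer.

Line 1: ['is', 'all', 'I', 'elephant'] (min_width=17, slack=6)
Line 2: ['mountain', 'one', 'pencil'] (min_width=19, slack=4)
Line 3: ['storm', 'six', 'library', 'moon'] (min_width=22, slack=1)
Line 4: ['leaf', 'all', 'no', 'leaf', 'lion'] (min_width=21, slack=2)
Line 5: ['quickly', 'violin', 'no', 'that'] (min_width=22, slack=1)
Total lines: 5

Answer: 5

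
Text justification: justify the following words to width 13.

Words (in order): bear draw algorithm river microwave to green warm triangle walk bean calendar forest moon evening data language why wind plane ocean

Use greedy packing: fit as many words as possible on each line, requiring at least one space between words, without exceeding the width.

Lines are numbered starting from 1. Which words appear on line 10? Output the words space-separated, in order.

Line 1: ['bear', 'draw'] (min_width=9, slack=4)
Line 2: ['algorithm'] (min_width=9, slack=4)
Line 3: ['river'] (min_width=5, slack=8)
Line 4: ['microwave', 'to'] (min_width=12, slack=1)
Line 5: ['green', 'warm'] (min_width=10, slack=3)
Line 6: ['triangle', 'walk'] (min_width=13, slack=0)
Line 7: ['bean', 'calendar'] (min_width=13, slack=0)
Line 8: ['forest', 'moon'] (min_width=11, slack=2)
Line 9: ['evening', 'data'] (min_width=12, slack=1)
Line 10: ['language', 'why'] (min_width=12, slack=1)
Line 11: ['wind', 'plane'] (min_width=10, slack=3)
Line 12: ['ocean'] (min_width=5, slack=8)

Answer: language why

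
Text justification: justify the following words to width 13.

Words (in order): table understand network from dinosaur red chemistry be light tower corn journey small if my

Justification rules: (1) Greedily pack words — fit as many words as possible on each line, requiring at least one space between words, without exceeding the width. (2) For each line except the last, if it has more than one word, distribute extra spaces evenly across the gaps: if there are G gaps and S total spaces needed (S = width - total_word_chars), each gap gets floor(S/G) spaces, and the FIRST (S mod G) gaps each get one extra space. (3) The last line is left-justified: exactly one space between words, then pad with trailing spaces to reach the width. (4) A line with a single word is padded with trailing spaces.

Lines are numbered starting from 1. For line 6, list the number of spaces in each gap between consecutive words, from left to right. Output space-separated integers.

Line 1: ['table'] (min_width=5, slack=8)
Line 2: ['understand'] (min_width=10, slack=3)
Line 3: ['network', 'from'] (min_width=12, slack=1)
Line 4: ['dinosaur', 'red'] (min_width=12, slack=1)
Line 5: ['chemistry', 'be'] (min_width=12, slack=1)
Line 6: ['light', 'tower'] (min_width=11, slack=2)
Line 7: ['corn', 'journey'] (min_width=12, slack=1)
Line 8: ['small', 'if', 'my'] (min_width=11, slack=2)

Answer: 3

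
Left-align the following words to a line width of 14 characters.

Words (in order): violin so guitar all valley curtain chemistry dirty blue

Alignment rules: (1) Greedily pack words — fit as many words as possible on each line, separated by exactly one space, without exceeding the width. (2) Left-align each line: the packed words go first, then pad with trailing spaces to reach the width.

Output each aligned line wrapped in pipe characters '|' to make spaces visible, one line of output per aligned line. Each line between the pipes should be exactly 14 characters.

Answer: |violin so     |
|guitar all    |
|valley curtain|
|chemistry     |
|dirty blue    |

Derivation:
Line 1: ['violin', 'so'] (min_width=9, slack=5)
Line 2: ['guitar', 'all'] (min_width=10, slack=4)
Line 3: ['valley', 'curtain'] (min_width=14, slack=0)
Line 4: ['chemistry'] (min_width=9, slack=5)
Line 5: ['dirty', 'blue'] (min_width=10, slack=4)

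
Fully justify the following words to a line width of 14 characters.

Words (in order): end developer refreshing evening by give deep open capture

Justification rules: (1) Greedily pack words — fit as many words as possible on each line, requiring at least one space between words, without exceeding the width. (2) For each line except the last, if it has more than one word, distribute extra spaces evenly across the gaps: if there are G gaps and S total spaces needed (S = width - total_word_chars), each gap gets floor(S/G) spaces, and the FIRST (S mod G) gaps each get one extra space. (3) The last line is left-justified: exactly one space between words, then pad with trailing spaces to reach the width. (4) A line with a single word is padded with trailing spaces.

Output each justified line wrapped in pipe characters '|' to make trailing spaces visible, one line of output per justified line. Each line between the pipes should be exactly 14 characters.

Answer: |end  developer|
|refreshing    |
|evening     by|
|give deep open|
|capture       |

Derivation:
Line 1: ['end', 'developer'] (min_width=13, slack=1)
Line 2: ['refreshing'] (min_width=10, slack=4)
Line 3: ['evening', 'by'] (min_width=10, slack=4)
Line 4: ['give', 'deep', 'open'] (min_width=14, slack=0)
Line 5: ['capture'] (min_width=7, slack=7)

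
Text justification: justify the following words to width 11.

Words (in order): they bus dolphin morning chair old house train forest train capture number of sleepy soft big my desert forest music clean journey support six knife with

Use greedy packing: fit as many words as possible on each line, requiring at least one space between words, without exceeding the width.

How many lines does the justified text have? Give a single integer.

Answer: 17

Derivation:
Line 1: ['they', 'bus'] (min_width=8, slack=3)
Line 2: ['dolphin'] (min_width=7, slack=4)
Line 3: ['morning'] (min_width=7, slack=4)
Line 4: ['chair', 'old'] (min_width=9, slack=2)
Line 5: ['house', 'train'] (min_width=11, slack=0)
Line 6: ['forest'] (min_width=6, slack=5)
Line 7: ['train'] (min_width=5, slack=6)
Line 8: ['capture'] (min_width=7, slack=4)
Line 9: ['number', 'of'] (min_width=9, slack=2)
Line 10: ['sleepy', 'soft'] (min_width=11, slack=0)
Line 11: ['big', 'my'] (min_width=6, slack=5)
Line 12: ['desert'] (min_width=6, slack=5)
Line 13: ['forest'] (min_width=6, slack=5)
Line 14: ['music', 'clean'] (min_width=11, slack=0)
Line 15: ['journey'] (min_width=7, slack=4)
Line 16: ['support', 'six'] (min_width=11, slack=0)
Line 17: ['knife', 'with'] (min_width=10, slack=1)
Total lines: 17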